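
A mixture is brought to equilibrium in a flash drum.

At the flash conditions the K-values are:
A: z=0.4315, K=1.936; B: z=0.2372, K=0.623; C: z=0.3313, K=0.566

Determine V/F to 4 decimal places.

Rachford–Rice: g(V/F) = Σ zᵢ(Kᵢ−1)/(1+V/F(Kᵢ−1)) = 0.
Feasibility: ΣzᵢKᵢ = 1.1707, Σzᵢ/Kᵢ = 1.1890 — both > 1, two phases present.
Newton iteration, V/F⁰ = 0.5:
  V/F = 0.5000: g = -0.01870, g' = -0.3284 → V/F = 0.4430
  V/F = 0.4430: g = 0.00012, g' = -0.3331 → V/F = 0.4434
Converged at V/F = 0.4434.

V/F = 0.4434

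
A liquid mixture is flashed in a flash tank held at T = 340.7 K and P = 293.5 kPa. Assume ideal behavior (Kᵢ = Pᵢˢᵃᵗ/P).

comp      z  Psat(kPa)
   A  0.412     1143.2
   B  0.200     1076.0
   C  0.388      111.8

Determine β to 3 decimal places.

β = 0.851

Raoult's law: Kᵢ = Pᵢˢᵃᵗ/P = Pᵢˢᵃᵗ/293.5.
  K_A = 1143.2/293.5 = 3.89506, K_B = 1076.0/293.5 = 3.66610, K_C = 111.8/293.5 = 0.38092
Let β = V/F and solve Σ zᵢ(Kᵢ−1)/(1+β(Kᵢ−1)) = 0.
g(0) = ΣzᵢKᵢ − 1 = 1.486 and g(1) = 1 − Σzᵢ/Kᵢ = -0.179, so a root lies in (0, 1).
Newton iteration, β⁰ = 0.5:
  β = 0.500: g = 0.3680, g' = -1.150 → β = 0.820
  β = 0.820: g = 0.0329, g' = -1.057 → β = 0.851
Converged at β = 0.851.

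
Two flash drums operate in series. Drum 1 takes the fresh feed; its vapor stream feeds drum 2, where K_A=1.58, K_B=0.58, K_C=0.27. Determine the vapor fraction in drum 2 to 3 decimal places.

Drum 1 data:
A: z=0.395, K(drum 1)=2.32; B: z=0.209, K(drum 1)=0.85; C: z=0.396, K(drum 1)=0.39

Drum 1:
Rachford–Rice: g(ψ₁) = Σ zᵢ(Kᵢ−1)/(1+ψ₁(Kᵢ−1)) = 0.
Feasibility: ΣzᵢKᵢ = 1.248, Σzᵢ/Kᵢ = 1.432 — both > 1, two phases present.
Newton–Raphson from ψ₁ = 0.64:
  ψ₁ = 0.640: g = -0.1483, g' = -0.605 → ψ₁ = 0.395
  ψ₁ = 0.395: g = -0.0087, g' = -0.558 → ψ₁ = 0.379
Converged at ψ₁ = 0.379.
Drum-1 compositions:
  A: x = 0.263, y = 0.611
  B: x = 0.222, y = 0.188
  C: x = 0.515, y = 0.201
Drum-2 feed = drum-1 vapor: z₂ = (0.6107, 0.1884, 0.2009).
Drum 2:
Material balance + equilibrium reduce to Σ zᵢ(Kᵢ−1)/(1+ψ₂(Kᵢ−1)) = 0.
Check two-phase: ΣzᵢKᵢ = 1.128 > 1 and Σzᵢ/Kᵢ = 1.455 > 1, so g(0) = 0.128 > 0 and g(1) = -0.455 < 0.
Iterate (Newton) starting at ψ₂ = 0.5:
  ψ₂ = 0.500: g = -0.0565, g' = -0.442 → ψ₂ = 0.372
  ψ₂ = 0.372: g = -0.0038, g' = -0.388 → ψ₂ = 0.362
Converged at ψ₂ = 0.362.
  A: x = 0.505, y = 0.797
  B: x = 0.222, y = 0.129
  C: x = 0.273, y = 0.074

V/F (drum 2) = 0.362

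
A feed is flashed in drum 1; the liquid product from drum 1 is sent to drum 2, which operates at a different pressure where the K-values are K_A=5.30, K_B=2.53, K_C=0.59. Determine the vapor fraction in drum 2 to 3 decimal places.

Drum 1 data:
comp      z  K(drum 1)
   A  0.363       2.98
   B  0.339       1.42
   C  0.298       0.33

V/F (drum 2) = 0.711

Drum 1:
Material balance + equilibrium reduce to Σ zᵢ(Kᵢ−1)/(1+ψ₁(Kᵢ−1)) = 0.
g(0) = ΣzᵢKᵢ − 1 = 0.661 and g(1) = 1 − Σzᵢ/Kᵢ = -0.264, so a root lies in (0, 1).
Iterate (Newton) starting at ψ₁ = 0.56:
  ψ₁ = 0.560: g = 0.1365, g' = -0.702 → ψ₁ = 0.755
  ψ₁ = 0.755: g = -0.0075, g' = -0.810 → ψ₁ = 0.745
Converged at ψ₁ = 0.745.
Drum-1 compositions:
  A: x = 0.147, y = 0.437
  B: x = 0.258, y = 0.367
  C: x = 0.595, y = 0.196
Drum-2 feed = drum-1 liquid: z₂ = (0.1466, 0.2582, 0.5952).
Drum 2:
Material balance + equilibrium reduce to Σ zᵢ(Kᵢ−1)/(1+ψ₂(Kᵢ−1)) = 0.
Feasibility: ΣzᵢKᵢ = 1.782, Σzᵢ/Kᵢ = 1.138 — both > 1, two phases present.
Newton–Raphson from ψ₂ = 0.5:
  ψ₂ = 0.500: g = 0.1170, g' = -0.626 → ψ₂ = 0.687
  ψ₂ = 0.687: g = 0.0123, g' = -0.511 → ψ₂ = 0.711
Converged at ψ₂ = 0.711.
  A: x = 0.036, y = 0.191
  B: x = 0.124, y = 0.313
  C: x = 0.840, y = 0.496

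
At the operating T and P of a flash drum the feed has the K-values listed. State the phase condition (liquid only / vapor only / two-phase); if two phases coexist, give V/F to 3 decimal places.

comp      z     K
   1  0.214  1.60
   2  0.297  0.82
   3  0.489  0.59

ΣzᵢKᵢ = 0.874; Σzᵢ/Kᵢ = 1.325.
Since ΣzᵢKᵢ < 1 the mixture is below its bubble point — single liquid phase.

liquid only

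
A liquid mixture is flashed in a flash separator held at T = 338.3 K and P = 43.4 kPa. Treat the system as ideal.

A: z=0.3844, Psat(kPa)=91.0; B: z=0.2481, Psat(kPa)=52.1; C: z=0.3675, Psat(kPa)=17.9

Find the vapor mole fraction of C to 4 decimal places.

Raoult's law: Kᵢ = Pᵢˢᵃᵗ/P = Pᵢˢᵃᵗ/43.4.
  K_A = 91.0/43.4 = 2.096774, K_B = 52.1/43.4 = 1.200461, K_C = 17.9/43.4 = 0.412442
Material balance + equilibrium reduce to Σ zᵢ(Kᵢ−1)/(1+ψ(Kᵢ−1)) = 0.
Check two-phase: ΣzᵢKᵢ = 1.2554 > 1 and Σzᵢ/Kᵢ = 1.2810 > 1, so g(0) = 0.2554 > 0 and g(1) = -0.2810 < 0.
Newton iteration, ψ⁰ = 0.55:
  ψ = 0.5500: g = -0.01126, g' = -0.4649 → ψ = 0.5258
  ψ = 0.5258: g = -0.00006, g' = -0.4598 → ψ = 0.5257
Converged at ψ = 0.5257.
Compositions from xᵢ = zᵢ/(1+ψ(Kᵢ−1)), yᵢ = Kᵢxᵢ:
  A: x = 0.2438, y = 0.5113
  B: x = 0.2244, y = 0.2694
  C: x = 0.5317, y = 0.2193

y_C = 0.2193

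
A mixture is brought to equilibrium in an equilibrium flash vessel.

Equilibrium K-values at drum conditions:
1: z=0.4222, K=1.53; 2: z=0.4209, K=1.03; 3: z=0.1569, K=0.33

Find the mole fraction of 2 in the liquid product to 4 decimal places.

Iterate (Newton) starting at β = 0.4:
  β = 0.4000: g = 0.05349, g' = -0.2126 → β = 0.6517
  β = 0.6517: g = -0.00789, g' = -0.2878 → β = 0.6243
  β = 0.6243: g = -0.00017, g' = -0.2754 → β = 0.6236
Converged at β = 0.6236.
Compositions from xᵢ = zᵢ/(1+β(Kᵢ−1)), yᵢ = Kᵢxᵢ:
  1: x = 0.3173, y = 0.4855
  2: x = 0.4132, y = 0.4256
  3: x = 0.2695, y = 0.0889

x_2 = 0.4132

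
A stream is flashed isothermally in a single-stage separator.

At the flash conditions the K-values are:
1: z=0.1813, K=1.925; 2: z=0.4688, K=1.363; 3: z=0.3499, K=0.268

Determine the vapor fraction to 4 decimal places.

ψ = 0.2003

Let ψ = V/F and solve Σ zᵢ(Kᵢ−1)/(1+ψ(Kᵢ−1)) = 0.
Feasibility: ΣzᵢKᵢ = 1.0818, Σzᵢ/Kᵢ = 1.7437 — both > 1, two phases present.
Newton iteration, ψ⁰ = 0.5:
  ψ = 0.5000: g = -0.14528, g' = -0.5832 → ψ = 0.2509
  ψ = 0.2509: g = -0.02166, g' = -0.4354 → ψ = 0.2011
  ψ = 0.2011: g = -0.00036, g' = -0.4217 → ψ = 0.2003
Converged at ψ = 0.2003.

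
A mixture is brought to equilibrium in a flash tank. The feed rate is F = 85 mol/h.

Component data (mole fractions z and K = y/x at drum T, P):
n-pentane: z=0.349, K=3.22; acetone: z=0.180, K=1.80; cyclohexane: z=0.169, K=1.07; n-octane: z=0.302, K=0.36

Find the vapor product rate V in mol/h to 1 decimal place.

Material balance + equilibrium reduce to Σ zᵢ(Kᵢ−1)/(1+ψ(Kᵢ−1)) = 0.
Feasibility: ΣzᵢKᵢ = 1.737, Σzᵢ/Kᵢ = 1.205 — both > 1, two phases present.
Newton iteration, ψ⁰ = 0.38:
  ψ = 0.380: g = 0.2868, g' = -0.791 → ψ = 0.743
  ψ = 0.743: g = 0.0256, g' = -0.741 → ψ = 0.777
Converged at ψ = 0.777.
Then V = ψ·F = 0.7768·85 = 66.0 mol/h and L = F − V = 19.0 mol/h.

V = 66.0 mol/h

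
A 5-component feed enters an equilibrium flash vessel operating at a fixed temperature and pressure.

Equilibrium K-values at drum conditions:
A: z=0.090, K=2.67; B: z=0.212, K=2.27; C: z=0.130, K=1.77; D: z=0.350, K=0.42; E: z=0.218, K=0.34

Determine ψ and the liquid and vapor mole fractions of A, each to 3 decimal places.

Iterate (Newton) starting at ψ = 0.5:
  ψ = 0.500: g = -0.1818, g' = -0.688 → ψ = 0.236
  ψ = 0.236: g = -0.0057, g' = -0.678 → ψ = 0.227
Converged at ψ = 0.227.
Compositions from xᵢ = zᵢ/(1+ψ(Kᵢ−1)), yᵢ = Kᵢxᵢ:
  A: x = 0.065, y = 0.174
  B: x = 0.165, y = 0.373
  C: x = 0.111, y = 0.196
  D: x = 0.403, y = 0.169
  E: x = 0.256, y = 0.087

ψ = 0.227, x_A = 0.065, y_A = 0.174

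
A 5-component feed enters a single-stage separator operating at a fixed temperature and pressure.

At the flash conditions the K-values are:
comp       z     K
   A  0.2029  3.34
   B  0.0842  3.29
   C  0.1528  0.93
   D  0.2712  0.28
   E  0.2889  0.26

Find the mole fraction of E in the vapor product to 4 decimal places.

y_E = 0.0860

Material balance + equilibrium reduce to Σ zᵢ(Kᵢ−1)/(1+ψ(Kᵢ−1)) = 0.
Feasibility: ΣzᵢKᵢ = 1.2479, Σzᵢ/Kᵢ = 2.3304 — both > 1, two phases present.
Newton iteration, ψ⁰ = 0.5:
  ψ = 0.5000: g = -0.34684, g' = -1.0745 → ψ = 0.1772
  ψ = 0.1772: g = -0.00794, g' = -1.1736 → ψ = 0.1705
Converged at ψ = 0.1705.
Compositions from xᵢ = zᵢ/(1+ψ(Kᵢ−1)), yᵢ = Kᵢxᵢ:
  A: x = 0.1450, y = 0.4844
  B: x = 0.0606, y = 0.1992
  C: x = 0.1546, y = 0.1438
  D: x = 0.3091, y = 0.0866
  E: x = 0.3306, y = 0.0860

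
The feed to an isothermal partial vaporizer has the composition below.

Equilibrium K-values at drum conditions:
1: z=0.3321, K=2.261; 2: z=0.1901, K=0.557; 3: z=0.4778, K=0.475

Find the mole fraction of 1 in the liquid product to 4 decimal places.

x_1 = 0.2847

Rachford–Rice: g(β) = Σ zᵢ(Kᵢ−1)/(1+β(Kᵢ−1)) = 0.
Check two-phase: ΣzᵢKᵢ = 1.0837 > 1 and Σzᵢ/Kᵢ = 1.4941 > 1, so g(0) = 0.0837 > 0 and g(1) = -0.4941 < 0.
Newton–Raphson from β = 0.45:
  β = 0.4500: g = -0.16645, g' = -0.4989 → β = 0.1164
  β = 0.1164: g = 0.00923, g' = -0.5924 → β = 0.1320
  β = 0.1320: g = 0.00008, g' = -0.5823 → β = 0.1321
Converged at β = 0.1321.
Compositions from xᵢ = zᵢ/(1+β(Kᵢ−1)), yᵢ = Kᵢxᵢ:
  1: x = 0.2847, y = 0.6437
  2: x = 0.2019, y = 0.1125
  3: x = 0.5134, y = 0.2439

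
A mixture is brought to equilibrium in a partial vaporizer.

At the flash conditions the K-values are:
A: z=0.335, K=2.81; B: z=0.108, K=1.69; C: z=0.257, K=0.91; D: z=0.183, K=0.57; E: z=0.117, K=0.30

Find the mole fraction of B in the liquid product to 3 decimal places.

Newton–Raphson from ψ = 0.37:
  ψ = 0.370: g = 0.1945, g' = -0.581 → ψ = 0.705
  ψ = 0.705: g = 0.0173, g' = -0.531 → ψ = 0.737
Converged at ψ = 0.737.
Compositions from xᵢ = zᵢ/(1+ψ(Kᵢ−1)), yᵢ = Kᵢxᵢ:
  A: x = 0.144, y = 0.403
  B: x = 0.072, y = 0.121
  C: x = 0.275, y = 0.250
  D: x = 0.268, y = 0.153
  E: x = 0.242, y = 0.073

x_B = 0.072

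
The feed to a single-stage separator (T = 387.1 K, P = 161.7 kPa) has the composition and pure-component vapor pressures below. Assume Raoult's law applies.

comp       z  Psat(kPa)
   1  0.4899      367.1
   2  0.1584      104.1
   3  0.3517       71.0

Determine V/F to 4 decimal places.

Raoult's law: Kᵢ = Pᵢˢᵃᵗ/P = Pᵢˢᵃᵗ/161.7.
  K_1 = 367.1/161.7 = 2.270254, K_2 = 104.1/161.7 = 0.643785, K_3 = 71.0/161.7 = 0.439085
Rachford–Rice: g(V/F) = Σ zᵢ(Kᵢ−1)/(1+V/F(Kᵢ−1)) = 0.
Feasibility: ΣzᵢKᵢ = 1.3686, Σzᵢ/Kᵢ = 1.2628 — both > 1, two phases present.
Iterate (Newton) starting at V/F = 0.56:
  V/F = 0.5600: g = 0.00553, g' = -0.5365 → V/F = 0.5703
Converged at V/F = 0.5703.

V/F = 0.5703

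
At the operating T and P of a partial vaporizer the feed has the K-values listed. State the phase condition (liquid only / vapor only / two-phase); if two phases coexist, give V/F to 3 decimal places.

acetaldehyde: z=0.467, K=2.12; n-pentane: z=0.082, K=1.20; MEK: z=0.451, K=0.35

two-phase, V/F = 0.369

ΣzᵢKᵢ = 1.246; Σzᵢ/Kᵢ = 1.577.
Both exceed 1, so a two-phase solution exists.
Let ψ = V/F and solve Σ zᵢ(Kᵢ−1)/(1+ψ(Kᵢ−1)) = 0.
Newton iteration, ψ⁰ = 0.5:
  ψ = 0.500: g = -0.0841, g' = -0.662 → ψ = 0.373
  ψ = 0.373: g = -0.0027, g' = -0.626 → ψ = 0.369
Converged at ψ = 0.369.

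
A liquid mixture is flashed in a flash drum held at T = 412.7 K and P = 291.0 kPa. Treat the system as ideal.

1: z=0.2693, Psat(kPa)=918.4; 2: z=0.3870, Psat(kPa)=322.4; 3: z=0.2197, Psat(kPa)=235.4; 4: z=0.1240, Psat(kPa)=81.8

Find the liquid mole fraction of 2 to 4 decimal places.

x_2 = 0.3568

Raoult's law: Kᵢ = Pᵢˢᵃᵗ/P = Pᵢˢᵃᵗ/291.0.
  K_1 = 918.4/291.0 = 3.156014, K_2 = 322.4/291.0 = 1.107904, K_3 = 235.4/291.0 = 0.808935, K_4 = 81.8/291.0 = 0.281100
Material balance + equilibrium reduce to Σ zᵢ(Kᵢ−1)/(1+V/F(Kᵢ−1)) = 0.
g(0) = ΣzᵢKᵢ − 1 = 0.4913 and g(1) = 1 − Σzᵢ/Kᵢ = -0.1474, so a root lies in (0, 1).
Newton iteration, V/F⁰ = 0.48:
  V/F = 0.4800: g = 0.14270, g' = -0.4655 → V/F = 0.7866
  V/F = 0.7866: g = -0.00067, g' = -0.5266 → V/F = 0.7853
Converged at V/F = 0.7853.
Compositions from xᵢ = zᵢ/(1+V/F(Kᵢ−1)), yᵢ = Kᵢxᵢ:
  1: x = 0.1000, y = 0.3156
  2: x = 0.3568, y = 0.3953
  3: x = 0.2585, y = 0.2091
  4: x = 0.2848, y = 0.0800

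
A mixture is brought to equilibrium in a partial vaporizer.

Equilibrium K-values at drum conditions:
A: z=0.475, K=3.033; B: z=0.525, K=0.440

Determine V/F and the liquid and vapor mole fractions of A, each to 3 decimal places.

V/F = 0.590, x_A = 0.216, y_A = 0.655

Rachford–Rice: g(V/F) = Σ zᵢ(Kᵢ−1)/(1+V/F(Kᵢ−1)) = 0.
g(0) = ΣzᵢKᵢ − 1 = 0.672 and g(1) = 1 − Σzᵢ/Kᵢ = -0.350, so a root lies in (0, 1).
Iterate (Newton) starting at V/F = 0.67:
  V/F = 0.670: g = -0.0617, g' = -0.774 → V/F = 0.590
Converged at V/F = 0.590.
Compositions from xᵢ = zᵢ/(1+V/F(Kᵢ−1)), yᵢ = Kᵢxᵢ:
  A: x = 0.216, y = 0.655
  B: x = 0.784, y = 0.345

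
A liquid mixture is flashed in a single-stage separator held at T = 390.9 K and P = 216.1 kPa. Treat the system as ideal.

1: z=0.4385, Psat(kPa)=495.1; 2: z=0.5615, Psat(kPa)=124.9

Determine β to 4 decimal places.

β = 0.6041

Raoult's law: Kᵢ = Pᵢˢᵃᵗ/P = Pᵢˢᵃᵗ/216.1.
  K_1 = 495.1/216.1 = 2.291069, K_2 = 124.9/216.1 = 0.577973
Material balance + equilibrium reduce to Σ zᵢ(Kᵢ−1)/(1+β(Kᵢ−1)) = 0.
Feasibility: ΣzᵢKᵢ = 1.3292, Σzᵢ/Kᵢ = 1.1629 — both > 1, two phases present.
Binary case is linear: z₁(K₁−1)(1+β(K₂−1)) + z₂(K₂−1)(1+β(K₁−1)) = 0
⇒ β = [z₁(K₁−1)+z₂(K₂−1)] / [−(K₁−1)(K₂−1)] = 0.32917/0.54487 = 0.6041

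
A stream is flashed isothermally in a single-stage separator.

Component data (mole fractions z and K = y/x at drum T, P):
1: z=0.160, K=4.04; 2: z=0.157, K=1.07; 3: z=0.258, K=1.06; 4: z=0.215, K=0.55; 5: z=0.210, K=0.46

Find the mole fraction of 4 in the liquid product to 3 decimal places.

x_4 = 0.257

Material balance + equilibrium reduce to Σ zᵢ(Kᵢ−1)/(1+β(Kᵢ−1)) = 0.
g(0) = ΣzᵢKᵢ − 1 = 0.303 and g(1) = 1 − Σzᵢ/Kᵢ = -0.277, so a root lies in (0, 1).
Iterate (Newton) starting at β = 0.53:
  β = 0.530: g = -0.0740, g' = -0.414 → β = 0.351
  β = 0.351: g = 0.0064, g' = -0.502 → β = 0.364
Converged at β = 0.364.
Compositions from xᵢ = zᵢ/(1+β(Kᵢ−1)), yᵢ = Kᵢxᵢ:
  1: x = 0.076, y = 0.307
  2: x = 0.153, y = 0.164
  3: x = 0.252, y = 0.268
  4: x = 0.257, y = 0.141
  5: x = 0.261, y = 0.120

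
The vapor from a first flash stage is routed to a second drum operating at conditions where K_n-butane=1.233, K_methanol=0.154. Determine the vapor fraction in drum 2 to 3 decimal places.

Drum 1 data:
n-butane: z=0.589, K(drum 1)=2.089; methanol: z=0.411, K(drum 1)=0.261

Drum 1:
Rachford–Rice: g(ψ₁) = Σ zᵢ(Kᵢ−1)/(1+ψ₁(Kᵢ−1)) = 0.
Feasibility: ΣzᵢKᵢ = 1.338, Σzᵢ/Kᵢ = 1.857 — both > 1, two phases present.
Binary case is linear: z₁(K₁−1)(1+ψ₁(K₂−1)) + z₂(K₂−1)(1+ψ₁(K₁−1)) = 0
⇒ ψ₁ = [z₁(K₁−1)+z₂(K₂−1)] / [−(K₁−1)(K₂−1)] = 0.3377/0.8048 = 0.420
Drum-1 compositions:
  n-butane: x = 0.404, y = 0.845
  methanol: x = 0.596, y = 0.155
Drum-2 feed = drum-1 vapor: z₂ = (0.8445, 0.1555).
Drum 2:
Material balance + equilibrium reduce to Σ zᵢ(Kᵢ−1)/(1+ψ₂(Kᵢ−1)) = 0.
Feasibility: ΣzᵢKᵢ = 1.065, Σzᵢ/Kᵢ = 1.695 — both > 1, two phases present.
Binary case is linear: z₁(K₁−1)(1+ψ₂(K₂−1)) + z₂(K₂−1)(1+ψ₂(K₁−1)) = 0
⇒ ψ₂ = [z₁(K₁−1)+z₂(K₂−1)] / [−(K₁−1)(K₂−1)] = 0.0652/0.1971 = 0.331
  n-butane: x = 0.784, y = 0.967
  methanol: x = 0.216, y = 0.033

V/F (drum 2) = 0.331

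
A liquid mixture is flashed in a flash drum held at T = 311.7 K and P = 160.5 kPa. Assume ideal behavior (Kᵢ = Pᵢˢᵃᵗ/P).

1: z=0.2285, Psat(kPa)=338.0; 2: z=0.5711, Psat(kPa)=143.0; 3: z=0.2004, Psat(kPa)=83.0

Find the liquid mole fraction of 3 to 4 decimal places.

x_3 = 0.2418

Raoult's law: Kᵢ = Pᵢˢᵃᵗ/P = Pᵢˢᵃᵗ/160.5.
  K_1 = 338.0/160.5 = 2.105919, K_2 = 143.0/160.5 = 0.890966, K_3 = 83.0/160.5 = 0.517134
Material balance + equilibrium reduce to Σ zᵢ(Kᵢ−1)/(1+ψ(Kᵢ−1)) = 0.
g(0) = ΣzᵢKᵢ − 1 = 0.0937 and g(1) = 1 − Σzᵢ/Kᵢ = -0.1370, so a root lies in (0, 1).
Iterate (Newton) starting at ψ = 0.5:
  ψ = 0.5000: g = -0.03070, g' = -0.2047 → ψ = 0.3500
  ψ = 0.3500: g = 0.00100, g' = -0.2203 → ψ = 0.3545
Converged at ψ = 0.3545.
Compositions from xᵢ = zᵢ/(1+ψ(Kᵢ−1)), yᵢ = Kᵢxᵢ:
  1: x = 0.1641, y = 0.3457
  2: x = 0.5941, y = 0.5293
  3: x = 0.2418, y = 0.1250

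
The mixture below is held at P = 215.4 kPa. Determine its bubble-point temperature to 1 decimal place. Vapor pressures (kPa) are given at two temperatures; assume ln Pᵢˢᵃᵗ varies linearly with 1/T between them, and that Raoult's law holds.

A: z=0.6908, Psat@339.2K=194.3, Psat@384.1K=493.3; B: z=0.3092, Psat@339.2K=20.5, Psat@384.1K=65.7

T = 358.2 K

Bubble-point temperature: ΣzᵢPᵢˢᵃᵗ(T) = P. Interpolate ln Pᵢˢᵃᵗ = aᵢ + bᵢ/T.
  T = 339.2 K: ΣzᵢPᵢˢᵃᵗ = 140.56 kPa
  T = 384.1 K: ΣzᵢPᵢˢᵃᵗ = 361.09 kPa
  T = 361.6 K: ΣzᵢPᵢˢᵃᵗ = 231.66 kPa
  T = 350.4 K: ΣzᵢPᵢˢᵃᵗ = 181.88 kPa
  T = 356.0 K: ΣzᵢPᵢˢᵃᵗ = 205.66 kPa
  T = 358.8 K: ΣzᵢPᵢˢᵃᵗ = 218.37 kPa
  T = 357.4 K: ΣzᵢPᵢˢᵃᵗ = 211.95 kPa
Interpolating between 357.4 K and 358.8 K gives T ≈ 358.2 K.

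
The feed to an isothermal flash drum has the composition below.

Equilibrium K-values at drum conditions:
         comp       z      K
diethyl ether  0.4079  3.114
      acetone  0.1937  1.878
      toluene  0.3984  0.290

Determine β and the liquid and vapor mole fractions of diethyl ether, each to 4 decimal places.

Material balance + equilibrium reduce to Σ zᵢ(Kᵢ−1)/(1+β(Kᵢ−1)) = 0.
Feasibility: ΣzᵢKᵢ = 1.7495, Σzᵢ/Kᵢ = 1.6079 — both > 1, two phases present.
Newton–Raphson from β = 0.5:
  β = 0.5000: g = 0.09884, g' = -0.9857 → β = 0.6003
  β = 0.6003: g = -0.00155, g' = -1.0281 → β = 0.5988
Converged at β = 0.5988.
Compositions from xᵢ = zᵢ/(1+β(Kᵢ−1)), yᵢ = Kᵢxᵢ:
  diethyl ether: x = 0.1800, y = 0.5606
  acetone: x = 0.1270, y = 0.2384
  toluene: x = 0.6930, y = 0.2010

β = 0.5988, x_diethyl ether = 0.1800, y_diethyl ether = 0.5606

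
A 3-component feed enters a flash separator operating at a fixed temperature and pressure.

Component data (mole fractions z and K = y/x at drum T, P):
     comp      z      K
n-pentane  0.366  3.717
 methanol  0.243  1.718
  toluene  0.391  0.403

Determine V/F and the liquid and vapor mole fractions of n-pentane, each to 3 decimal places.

V/F = 0.772, x_n-pentane = 0.118, y_n-pentane = 0.439

Material balance + equilibrium reduce to Σ zᵢ(Kᵢ−1)/(1+V/F(Kᵢ−1)) = 0.
g(0) = ΣzᵢKᵢ − 1 = 0.935 and g(1) = 1 − Σzᵢ/Kᵢ = -0.210, so a root lies in (0, 1).
Newton–Raphson from V/F = 0.63:
  V/F = 0.630: g = 0.1127, g' = -0.785 → V/F = 0.774
  V/F = 0.774: g = -0.0010, g' = -0.814 → V/F = 0.772
Converged at V/F = 0.772.
Compositions from xᵢ = zᵢ/(1+V/F(Kᵢ−1)), yᵢ = Kᵢxᵢ:
  n-pentane: x = 0.118, y = 0.439
  methanol: x = 0.156, y = 0.269
  toluene: x = 0.726, y = 0.292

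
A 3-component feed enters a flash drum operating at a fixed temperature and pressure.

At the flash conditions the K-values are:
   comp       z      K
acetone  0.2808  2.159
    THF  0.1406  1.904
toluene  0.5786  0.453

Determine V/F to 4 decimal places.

Rachford–Rice: g(V/F) = Σ zᵢ(Kᵢ−1)/(1+V/F(Kᵢ−1)) = 0.
Check two-phase: ΣzᵢKᵢ = 1.1361 > 1 and Σzᵢ/Kᵢ = 1.4812 > 1, so g(0) = 0.1361 > 0 and g(1) = -0.4812 < 0.
Iterate (Newton) starting at V/F = 0.5:
  V/F = 0.5000: g = -0.14206, g' = -0.5337 → V/F = 0.2338
  V/F = 0.2338: g = -0.00193, g' = -0.5394 → V/F = 0.2302
Converged at V/F = 0.2302.

V/F = 0.2302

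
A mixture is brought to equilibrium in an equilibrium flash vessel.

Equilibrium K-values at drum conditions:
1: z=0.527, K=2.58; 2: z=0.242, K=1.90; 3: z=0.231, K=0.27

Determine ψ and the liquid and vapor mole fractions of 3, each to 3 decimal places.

ψ = 0.879, x_3 = 0.644, y_3 = 0.174

Rachford–Rice: g(ψ) = Σ zᵢ(Kᵢ−1)/(1+ψ(Kᵢ−1)) = 0.
Feasibility: ΣzᵢKᵢ = 1.882, Σzᵢ/Kᵢ = 1.187 — both > 1, two phases present.
Iterate (Newton) starting at ψ = 0.5:
  ψ = 0.500: g = 0.3498, g' = -0.809 → ψ = 0.932
  ψ = 0.932: g = -0.0729, g' = -1.480 → ψ = 0.883
  ψ = 0.883: g = -0.0056, g' = -1.265 → ψ = 0.879
Converged at ψ = 0.879.
Compositions from xᵢ = zᵢ/(1+ψ(Kᵢ−1)), yᵢ = Kᵢxᵢ:
  1: x = 0.221, y = 0.569
  2: x = 0.135, y = 0.257
  3: x = 0.644, y = 0.174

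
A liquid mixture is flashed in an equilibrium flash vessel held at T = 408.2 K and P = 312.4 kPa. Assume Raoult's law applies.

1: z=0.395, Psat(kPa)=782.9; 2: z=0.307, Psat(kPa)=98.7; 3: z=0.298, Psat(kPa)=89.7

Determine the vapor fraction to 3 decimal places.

ψ = 0.164

Raoult's law: Kᵢ = Pᵢˢᵃᵗ/P = Pᵢˢᵃᵗ/312.4.
  K_1 = 782.9/312.4 = 2.50608, K_2 = 98.7/312.4 = 0.31594, K_3 = 89.7/312.4 = 0.28713
Material balance + equilibrium reduce to Σ zᵢ(Kᵢ−1)/(1+ψ(Kᵢ−1)) = 0.
Check two-phase: ΣzᵢKᵢ = 1.172 > 1 and Σzᵢ/Kᵢ = 2.167 > 1, so g(0) = 0.172 > 0 and g(1) = -1.167 < 0.
Newton iteration, ψ⁰ = 0.5:
  ψ = 0.500: g = -0.3099, g' = -0.989 → ψ = 0.187
  ψ = 0.187: g = -0.0214, g' = -0.936 → ψ = 0.164
Converged at ψ = 0.164.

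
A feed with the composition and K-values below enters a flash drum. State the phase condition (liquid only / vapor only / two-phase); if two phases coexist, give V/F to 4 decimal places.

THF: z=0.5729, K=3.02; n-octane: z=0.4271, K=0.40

ΣzᵢKᵢ = 1.9010; Σzᵢ/Kᵢ = 1.2575.
Both exceed 1, so a two-phase solution exists.
Binary case is linear: z₁(K₁−1)(1+ψ(K₂−1)) + z₂(K₂−1)(1+ψ(K₁−1)) = 0
⇒ ψ = [z₁(K₁−1)+z₂(K₂−1)] / [−(K₁−1)(K₂−1)] = 0.90100/1.21200 = 0.7434

two-phase, V/F = 0.7434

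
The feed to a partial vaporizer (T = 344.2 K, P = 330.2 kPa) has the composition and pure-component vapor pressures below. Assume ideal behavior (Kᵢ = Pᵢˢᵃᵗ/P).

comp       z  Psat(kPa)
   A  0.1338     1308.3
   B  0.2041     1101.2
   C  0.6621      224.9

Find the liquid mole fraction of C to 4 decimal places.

x_C = 0.8892

Raoult's law: Kᵢ = Pᵢˢᵃᵗ/P = Pᵢˢᵃᵗ/330.2.
  K_A = 1308.3/330.2 = 3.962144, K_B = 1101.2/330.2 = 3.334949, K_C = 224.9/330.2 = 0.681102
Let β = V/F and solve Σ zᵢ(Kᵢ−1)/(1+β(Kᵢ−1)) = 0.
g(0) = ΣzᵢKᵢ − 1 = 0.6618 and g(1) = 1 − Σzᵢ/Kᵢ = -0.0671, so a root lies in (0, 1).
Iterate (Newton) starting at β = 0.45:
  β = 0.4500: g = 0.15575, g' = -0.5721 → β = 0.7223
  β = 0.7223: g = 0.02931, g' = -0.3870 → β = 0.7980
  β = 0.7980: g = 0.00104, g' = -0.3606 → β = 0.8009
Converged at β = 0.8009.
Compositions from xᵢ = zᵢ/(1+β(Kᵢ−1)), yᵢ = Kᵢxᵢ:
  A: x = 0.0397, y = 0.1572
  B: x = 0.0711, y = 0.2372
  C: x = 0.8892, y = 0.6056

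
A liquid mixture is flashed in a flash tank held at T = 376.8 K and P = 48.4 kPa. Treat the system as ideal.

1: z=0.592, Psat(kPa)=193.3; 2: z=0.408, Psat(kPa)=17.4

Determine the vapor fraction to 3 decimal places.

Raoult's law: Kᵢ = Pᵢˢᵃᵗ/P = Pᵢˢᵃᵗ/48.4.
  K_1 = 193.3/48.4 = 3.99380, K_2 = 17.4/48.4 = 0.35950
Rachford–Rice: g(ψ) = Σ zᵢ(Kᵢ−1)/(1+ψ(Kᵢ−1)) = 0.
Feasibility: ΣzᵢKᵢ = 2.511, Σzᵢ/Kᵢ = 1.283 — both > 1, two phases present.
Newton–Raphson from ψ = 0.69:
  ψ = 0.690: g = 0.1098, g' = -1.102 → ψ = 0.790
  ψ = 0.790: g = -0.0019, g' = -1.154 → ψ = 0.788
Converged at ψ = 0.788.

ψ = 0.788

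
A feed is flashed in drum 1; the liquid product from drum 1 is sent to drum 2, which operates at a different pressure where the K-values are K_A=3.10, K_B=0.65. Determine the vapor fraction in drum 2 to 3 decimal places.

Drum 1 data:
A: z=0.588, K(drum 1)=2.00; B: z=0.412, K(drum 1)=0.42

V/F (drum 2) = 0.747

Drum 1:
Rachford–Rice: g(ψ₁) = Σ zᵢ(Kᵢ−1)/(1+ψ₁(Kᵢ−1)) = 0.
g(0) = ΣzᵢKᵢ − 1 = 0.349 and g(1) = 1 − Σzᵢ/Kᵢ = -0.275, so a root lies in (0, 1).
Iterate (Newton) starting at ψ₁ = 0.66:
  ψ₁ = 0.660: g = -0.0330, g' = -0.577 → ψ₁ = 0.603
  ψ₁ = 0.603: g = -0.0006, g' = -0.557 → ψ₁ = 0.602
Converged at ψ₁ = 0.602.
Drum-1 compositions:
  A: x = 0.367, y = 0.734
  B: x = 0.633, y = 0.266
Drum-2 feed = drum-1 liquid: z₂ = (0.3671, 0.6329).
Drum 2:
Iterate (Newton) starting at ψ₂ = 0.5:
  ψ₂ = 0.500: g = 0.1075, g' = -0.499 → ψ₂ = 0.715
  ψ₂ = 0.715: g = 0.0125, g' = -0.396 → ψ₂ = 0.747
Converged at ψ₂ = 0.747.
  A: x = 0.143, y = 0.443
  B: x = 0.857, y = 0.557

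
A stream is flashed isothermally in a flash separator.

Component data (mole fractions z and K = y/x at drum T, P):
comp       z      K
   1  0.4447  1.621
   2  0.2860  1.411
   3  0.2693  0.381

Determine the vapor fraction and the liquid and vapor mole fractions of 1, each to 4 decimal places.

Newton–Raphson from ψ = 0.68:
  ψ = 0.6800: g = -0.00183, g' = -0.4220 → ψ = 0.6757
Converged at ψ = 0.6757.
Compositions from xᵢ = zᵢ/(1+ψ(Kᵢ−1)), yᵢ = Kᵢxᵢ:
  1: x = 0.3133, y = 0.5078
  2: x = 0.2238, y = 0.3158
  3: x = 0.4629, y = 0.1764

ψ = 0.6757, x_1 = 0.3133, y_1 = 0.5078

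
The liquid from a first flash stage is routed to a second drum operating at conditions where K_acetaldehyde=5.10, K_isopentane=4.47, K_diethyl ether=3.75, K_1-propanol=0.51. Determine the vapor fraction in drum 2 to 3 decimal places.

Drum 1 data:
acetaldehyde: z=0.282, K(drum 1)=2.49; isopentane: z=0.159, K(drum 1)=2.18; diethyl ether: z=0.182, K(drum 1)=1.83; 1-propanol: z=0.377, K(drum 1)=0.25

Drum 1:
Rachford–Rice: g(ψ₁) = Σ zᵢ(Kᵢ−1)/(1+ψ₁(Kᵢ−1)) = 0.
Check two-phase: ΣzᵢKᵢ = 1.476 > 1 and Σzᵢ/Kᵢ = 1.794 > 1, so g(0) = 0.476 > 0 and g(1) = -0.794 < 0.
Newton–Raphson from ψ₁ = 0.5:
  ψ₁ = 0.500: g = 0.0131, g' = -0.899 → ψ₁ = 0.515
Converged at ψ₁ = 0.515.
Drum-1 compositions:
  acetaldehyde: x = 0.160, y = 0.397
  isopentane: x = 0.099, y = 0.216
  diethyl ether: x = 0.128, y = 0.233
  1-propanol: x = 0.614, y = 0.153
Drum-2 feed = drum-1 liquid: z₂ = (0.1596, 0.0989, 0.1275, 0.6139).
Drum 2:
Material balance + equilibrium reduce to Σ zᵢ(Kᵢ−1)/(1+ψ₂(Kᵢ−1)) = 0.
Check two-phase: ΣzᵢKᵢ = 2.048 > 1 and Σzᵢ/Kᵢ = 1.291 > 1, so g(0) = 1.048 > 0 and g(1) = -0.291 < 0.
Newton–Raphson from ψ₂ = 0.5:
  ψ₂ = 0.500: g = 0.0893, g' = -0.877 → ψ₂ = 0.602
  ψ₂ = 0.602: g = 0.0054, g' = -0.781 → ψ₂ = 0.609
Converged at ψ₂ = 0.609.
  acetaldehyde: x = 0.046, y = 0.233
  isopentane: x = 0.032, y = 0.142
  diethyl ether: x = 0.048, y = 0.179
  1-propanol: x = 0.875, y = 0.446

V/F (drum 2) = 0.609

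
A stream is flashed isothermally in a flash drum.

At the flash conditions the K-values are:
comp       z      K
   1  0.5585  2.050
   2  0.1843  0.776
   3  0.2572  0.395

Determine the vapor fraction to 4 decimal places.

ψ = 0.7376

Rachford–Rice: g(ψ) = Σ zᵢ(Kᵢ−1)/(1+ψ(Kᵢ−1)) = 0.
Check two-phase: ΣzᵢKᵢ = 1.3895 > 1 and Σzᵢ/Kᵢ = 1.1611 > 1, so g(0) = 0.3895 > 0 and g(1) = -0.1611 < 0.
Iterate (Newton) starting at ψ = 0.5:
  ψ = 0.5000: g = 0.11496, g' = -0.4700 → ψ = 0.7446
  ψ = 0.7446: g = -0.00360, g' = -0.5190 → ψ = 0.7377
  ψ = 0.7377: g = -0.00001, g' = -0.5159 → ψ = 0.7376
Converged at ψ = 0.7376.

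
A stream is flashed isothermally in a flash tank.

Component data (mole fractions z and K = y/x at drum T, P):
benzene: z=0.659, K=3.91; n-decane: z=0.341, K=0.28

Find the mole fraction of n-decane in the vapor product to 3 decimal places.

Material balance + equilibrium reduce to Σ zᵢ(Kᵢ−1)/(1+β(Kᵢ−1)) = 0.
g(0) = ΣzᵢKᵢ − 1 = 1.672 and g(1) = 1 − Σzᵢ/Kᵢ = -0.386, so a root lies in (0, 1).
Binary case is linear: z₁(K₁−1)(1+β(K₂−1)) + z₂(K₂−1)(1+β(K₁−1)) = 0
⇒ β = [z₁(K₁−1)+z₂(K₂−1)] / [−(K₁−1)(K₂−1)] = 1.6722/2.0952 = 0.798
Compositions from xᵢ = zᵢ/(1+β(Kᵢ−1)), yᵢ = Kᵢxᵢ:
  benzene: x = 0.198, y = 0.776
  n-decane: x = 0.802, y = 0.224

y_n-decane = 0.224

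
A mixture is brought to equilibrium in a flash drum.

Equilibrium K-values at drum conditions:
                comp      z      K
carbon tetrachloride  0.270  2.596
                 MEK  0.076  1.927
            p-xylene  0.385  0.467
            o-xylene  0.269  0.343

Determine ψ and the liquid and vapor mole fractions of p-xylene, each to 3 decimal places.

ψ = 0.138, x_p-xylene = 0.415, y_p-xylene = 0.194

Iterate (Newton) starting at ψ = 0.5:
  ψ = 0.500: g = -0.2551, g' = -0.704 → ψ = 0.138
Converged at ψ = 0.138.
Compositions from xᵢ = zᵢ/(1+ψ(Kᵢ−1)), yᵢ = Kᵢxᵢ:
  carbon tetrachloride: x = 0.221, y = 0.575
  MEK: x = 0.067, y = 0.130
  p-xylene: x = 0.415, y = 0.194
  o-xylene: x = 0.296, y = 0.101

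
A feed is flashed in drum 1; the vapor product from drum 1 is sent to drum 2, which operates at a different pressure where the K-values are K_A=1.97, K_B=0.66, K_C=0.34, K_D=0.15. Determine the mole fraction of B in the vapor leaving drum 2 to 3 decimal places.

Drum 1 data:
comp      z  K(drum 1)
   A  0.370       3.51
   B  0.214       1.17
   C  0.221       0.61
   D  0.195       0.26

Drum 1:
Let ψ₁ = V/F and solve Σ zᵢ(Kᵢ−1)/(1+ψ₁(Kᵢ−1)) = 0.
Check two-phase: ΣzᵢKᵢ = 1.735 > 1 and Σzᵢ/Kᵢ = 1.401 > 1, so g(0) = 0.735 > 0 and g(1) = -0.401 < 0.
Newton iteration, ψ₁⁰ = 0.5:
  ψ₁ = 0.500: g = 0.1093, g' = -0.785 → ψ₁ = 0.639
  ψ₁ = 0.639: g = 0.0007, g' = -0.793 → ψ₁ = 0.640
Converged at ψ₁ = 0.640.
Drum-1 compositions:
  A: x = 0.142, y = 0.498
  B: x = 0.193, y = 0.226
  C: x = 0.295, y = 0.180
  D: x = 0.371, y = 0.096
Drum-2 feed = drum-1 vapor: z₂ = (0.4982, 0.2258, 0.1797, 0.0963).
Drum 2:
Material balance + equilibrium reduce to Σ zᵢ(Kᵢ−1)/(1+ψ₂(Kᵢ−1)) = 0.
Feasibility: ΣzᵢKᵢ = 1.206, Σzᵢ/Kᵢ = 1.766 — both > 1, two phases present.
Iterate (Newton) starting at ψ₂ = 0.48:
  ψ₂ = 0.480: g = -0.0739, g' = -0.622 → ψ₂ = 0.361
  ψ₂ = 0.361: g = -0.0035, g' = -0.571 → ψ₂ = 0.355
Converged at ψ₂ = 0.355.
  A: x = 0.371, y = 0.730
  B: x = 0.257, y = 0.169
  C: x = 0.235, y = 0.080
  D: x = 0.138, y = 0.021

y_B (drum 2) = 0.169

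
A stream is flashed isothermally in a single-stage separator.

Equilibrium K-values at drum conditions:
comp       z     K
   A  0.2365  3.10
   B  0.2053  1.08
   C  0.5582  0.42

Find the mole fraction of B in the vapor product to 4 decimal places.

Newton iteration, ψ⁰ = 0.5:
  ψ = 0.5000: g = -0.19793, g' = -0.6219 → ψ = 0.1817
  ψ = 0.1817: g = 0.01376, g' = -0.7823 → ψ = 0.1993
  ψ = 0.1993: g = 0.00020, g' = -0.7596 → ψ = 0.1996
Converged at ψ = 0.1996.
Compositions from xᵢ = zᵢ/(1+ψ(Kᵢ−1)), yᵢ = Kᵢxᵢ:
  A: x = 0.1667, y = 0.5166
  B: x = 0.2021, y = 0.2182
  C: x = 0.6313, y = 0.2651

y_B = 0.2182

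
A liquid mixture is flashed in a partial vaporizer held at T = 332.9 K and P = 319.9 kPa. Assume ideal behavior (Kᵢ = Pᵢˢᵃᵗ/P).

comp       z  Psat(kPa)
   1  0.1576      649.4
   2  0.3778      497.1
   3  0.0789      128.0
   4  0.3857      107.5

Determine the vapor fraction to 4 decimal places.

Raoult's law: Kᵢ = Pᵢˢᵃᵗ/P = Pᵢˢᵃᵗ/319.9.
  K_1 = 649.4/319.9 = 2.030009, K_2 = 497.1/319.9 = 1.553923, K_3 = 128.0/319.9 = 0.400125, K_4 = 107.5/319.9 = 0.336043
Material balance + equilibrium reduce to Σ zᵢ(Kᵢ−1)/(1+ψ(Kᵢ−1)) = 0.
Check two-phase: ΣzᵢKᵢ = 1.0682 > 1 and Σzᵢ/Kᵢ = 1.6657 > 1, so g(0) = 0.0682 > 0 and g(1) = -0.6657 < 0.
Newton iteration, ψ⁰ = 0.62:
  ψ = 0.6200: g = -0.25579, g' = -0.6897 → ψ = 0.2491
  ψ = 0.2491: g = -0.04941, g' = -0.4788 → ψ = 0.1459
  ψ = 0.1459: g = -0.00069, g' = -0.4682 → ψ = 0.1444
Converged at ψ = 0.1444.

ψ = 0.1444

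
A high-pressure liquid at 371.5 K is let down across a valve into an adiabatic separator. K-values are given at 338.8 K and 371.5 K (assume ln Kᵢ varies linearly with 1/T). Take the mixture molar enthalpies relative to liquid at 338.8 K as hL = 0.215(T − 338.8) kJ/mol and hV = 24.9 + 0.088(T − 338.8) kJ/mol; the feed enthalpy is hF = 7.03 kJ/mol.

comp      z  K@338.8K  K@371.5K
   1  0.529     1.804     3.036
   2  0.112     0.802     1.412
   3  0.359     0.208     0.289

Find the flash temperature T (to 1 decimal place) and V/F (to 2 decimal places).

T = 341.1 K, V/F = 0.27

Adiabatic flash: solve Rachford–Rice at each trial T, then check hF = ψ·hV(T) + (1−ψ)·hL(T).
  T = 338.8 K: K = (1.804, 0.802, 0.208), RR gives ψ = 0.209, H_out = 5.216 kJ/mol
  T = 371.5 K: K = (3.036, 1.412, 0.289), RR gives ψ = 0.674, H_out = 21.014 kJ/mol
  T = 355.1 K: K = (2.367, 1.077, 0.247), RR gives ψ = 0.505, H_out = 15.028 kJ/mol
  T = 347.0 K: K = (2.075, 0.934, 0.227), RR gives ψ = 0.384, H_out = 10.933 kJ/mol
  T = 342.9 K: K = (1.936, 0.866, 0.218), RR gives ψ = 0.306, H_out = 8.340 kJ/mol
  T = 340.9 K: K = (1.871, 0.834, 0.213), RR gives ψ = 0.262, H_out = 6.894 kJ/mol
Linear interpolation between T = 340.9 (H_out = 6.894) and T = 342.9 (H_out = 8.340) on hF = 7.03 gives T ≈ 341.1 K, at which ψ = 0.27.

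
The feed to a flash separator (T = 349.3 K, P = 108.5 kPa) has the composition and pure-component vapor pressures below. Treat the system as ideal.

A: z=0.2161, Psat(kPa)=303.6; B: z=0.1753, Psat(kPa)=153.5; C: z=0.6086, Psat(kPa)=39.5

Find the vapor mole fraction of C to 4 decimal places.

Raoult's law: Kᵢ = Pᵢˢᵃᵗ/P = Pᵢˢᵃᵗ/108.5.
  K_A = 303.6/108.5 = 2.798157, K_B = 153.5/108.5 = 1.414747, K_C = 39.5/108.5 = 0.364055
Rachford–Rice: g(ψ) = Σ zᵢ(Kᵢ−1)/(1+ψ(Kᵢ−1)) = 0.
Check two-phase: ΣzᵢKᵢ = 1.0743 > 1 and Σzᵢ/Kᵢ = 1.8729 > 1, so g(0) = 0.0743 > 0 and g(1) = -0.8729 < 0.
Newton iteration, ψ⁰ = 0.5:
  ψ = 0.5000: g = -0.30264, g' = -0.7436 → ψ = 0.0930
  ψ = 0.0930: g = -0.00843, g' = -0.8189 → ψ = 0.0827
  ψ = 0.0827: g = 0.00007, g' = -0.8320 → ψ = 0.0828
Converged at ψ = 0.0828.
Compositions from xᵢ = zᵢ/(1+ψ(Kᵢ−1)), yᵢ = Kᵢxᵢ:
  A: x = 0.1881, y = 0.5264
  B: x = 0.1695, y = 0.2398
  C: x = 0.6424, y = 0.2339

y_C = 0.2339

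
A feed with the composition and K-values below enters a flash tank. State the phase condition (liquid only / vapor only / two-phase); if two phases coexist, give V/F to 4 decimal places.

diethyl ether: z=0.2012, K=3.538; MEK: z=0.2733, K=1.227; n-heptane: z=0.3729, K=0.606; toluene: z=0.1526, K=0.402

two-phase, V/F = 0.4320

ΣzᵢKᵢ = 1.3345; Σzᵢ/Kᵢ = 1.2746.
Both exceed 1, so a two-phase solution exists.
Rachford–Rice: g(ψ) = Σ zᵢ(Kᵢ−1)/(1+ψ(Kᵢ−1)) = 0.
Newton–Raphson from ψ = 0.5:
  ψ = 0.5000: g = -0.03238, g' = -0.4639 → ψ = 0.4302
  ψ = 0.4302: g = 0.00086, g' = -0.4907 → ψ = 0.4320
Converged at ψ = 0.4320.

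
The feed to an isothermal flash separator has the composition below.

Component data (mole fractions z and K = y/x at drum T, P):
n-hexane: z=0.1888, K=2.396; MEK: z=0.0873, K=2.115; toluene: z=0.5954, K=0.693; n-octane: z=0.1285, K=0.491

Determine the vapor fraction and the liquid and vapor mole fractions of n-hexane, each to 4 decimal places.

ψ = 0.2462, x_n-hexane = 0.1405, y_n-hexane = 0.3366

Newton iteration, ψ⁰ = 0.34:
  ψ = 0.3400: g = -0.03387, g' = -0.3449 → ψ = 0.2418
  ψ = 0.2418: g = 0.00169, g' = -0.3818 → ψ = 0.2462
Converged at ψ = 0.2462.
Compositions from xᵢ = zᵢ/(1+ψ(Kᵢ−1)), yᵢ = Kᵢxᵢ:
  n-hexane: x = 0.1405, y = 0.3366
  MEK: x = 0.0685, y = 0.1449
  toluene: x = 0.6441, y = 0.4464
  n-octane: x = 0.1469, y = 0.0721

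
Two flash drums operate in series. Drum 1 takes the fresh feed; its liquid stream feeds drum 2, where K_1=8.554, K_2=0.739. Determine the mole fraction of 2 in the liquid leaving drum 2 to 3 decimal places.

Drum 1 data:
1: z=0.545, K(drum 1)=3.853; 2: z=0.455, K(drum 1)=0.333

Drum 1:
Let ψ₁ = V/F and solve Σ zᵢ(Kᵢ−1)/(1+ψ₁(Kᵢ−1)) = 0.
Check two-phase: ΣzᵢKᵢ = 2.251 > 1 and Σzᵢ/Kᵢ = 1.508 > 1, so g(0) = 1.251 > 0 and g(1) = -0.508 < 0.
Iterate (Newton) starting at ψ₁ = 0.6:
  ψ₁ = 0.600: g = 0.0674, g' = -1.166 → ψ₁ = 0.658
Converged at ψ₁ = 0.658.
Drum-1 compositions:
  1: x = 0.189, y = 0.730
  2: x = 0.811, y = 0.270
Drum-2 feed = drum-1 liquid: z₂ = (0.1895, 0.8105).
Drum 2:
Rachford–Rice: g(ψ₂) = Σ zᵢ(Kᵢ−1)/(1+ψ₂(Kᵢ−1)) = 0.
Check two-phase: ΣzᵢKᵢ = 2.220 > 1 and Σzᵢ/Kᵢ = 1.119 > 1, so g(0) = 1.220 > 0 and g(1) = -0.119 < 0.
Binary case is linear: z₁(K₁−1)(1+ψ₂(K₂−1)) + z₂(K₂−1)(1+ψ₂(K₁−1)) = 0
⇒ ψ₂ = [z₁(K₁−1)+z₂(K₂−1)] / [−(K₁−1)(K₂−1)] = 1.2199/1.9716 = 0.619
  1: x = 0.033, y = 0.286
  2: x = 0.967, y = 0.714

x_2 (drum 2) = 0.967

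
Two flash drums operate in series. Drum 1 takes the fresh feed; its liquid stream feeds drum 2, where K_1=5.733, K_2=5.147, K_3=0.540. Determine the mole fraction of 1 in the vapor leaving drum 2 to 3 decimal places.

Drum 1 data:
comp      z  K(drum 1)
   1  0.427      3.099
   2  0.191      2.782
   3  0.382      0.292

Drum 1:
Let ψ₁ = V/F and solve Σ zᵢ(Kᵢ−1)/(1+ψ₁(Kᵢ−1)) = 0.
Check two-phase: ΣzᵢKᵢ = 1.966 > 1 and Σzᵢ/Kᵢ = 1.515 > 1, so g(0) = 0.966 > 0 and g(1) = -0.515 < 0.
Newton iteration, ψ₁⁰ = 0.5:
  ψ₁ = 0.500: g = 0.1986, g' = -1.076 → ψ₁ = 0.685
  ψ₁ = 0.685: g = -0.0037, g' = -1.161 → ψ₁ = 0.681
Converged at ψ₁ = 0.681.
Drum-1 compositions:
  1: x = 0.176, y = 0.545
  2: x = 0.086, y = 0.240
  3: x = 0.738, y = 0.216
Drum-2 feed = drum-1 liquid: z₂ = (0.1757, 0.0863, 0.7380).
Drum 2:
Let ψ₂ = V/F and solve Σ zᵢ(Kᵢ−1)/(1+ψ₂(Kᵢ−1)) = 0.
Feasibility: ΣzᵢKᵢ = 1.850, Σzᵢ/Kᵢ = 1.414 — both > 1, two phases present.
Newton iteration, ψ₂⁰ = 0.5:
  ψ₂ = 0.500: g = -0.0775, g' = -0.768 → ψ₂ = 0.399
  ψ₂ = 0.399: g = 0.0068, g' = -0.916 → ψ₂ = 0.406
  ψ₂ = 0.406: g = 0.0001, g' = -0.902 → ψ₂ = 0.407
Converged at ψ₂ = 0.407.
  1: x = 0.060, y = 0.344
  2: x = 0.032, y = 0.165
  3: x = 0.908, y = 0.490

y_1 (drum 2) = 0.344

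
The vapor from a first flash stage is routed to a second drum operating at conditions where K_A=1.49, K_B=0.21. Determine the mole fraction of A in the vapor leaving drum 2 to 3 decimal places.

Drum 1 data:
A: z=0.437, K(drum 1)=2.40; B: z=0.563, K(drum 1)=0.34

y_A (drum 2) = 0.920

Drum 1:
Let ψ₁ = V/F and solve Σ zᵢ(Kᵢ−1)/(1+ψ₁(Kᵢ−1)) = 0.
Check two-phase: ΣzᵢKᵢ = 1.240 > 1 and Σzᵢ/Kᵢ = 1.838 > 1, so g(0) = 0.240 > 0 and g(1) = -0.838 < 0.
Newton iteration, ψ₁⁰ = 0.5:
  ψ₁ = 0.500: g = -0.1947, g' = -0.843 → ψ₁ = 0.269
  ψ₁ = 0.269: g = -0.0073, g' = -0.815 → ψ₁ = 0.260
Converged at ψ₁ = 0.260.
Drum-1 compositions:
  A: x = 0.320, y = 0.769
  B: x = 0.680, y = 0.231
Drum-2 feed = drum-1 vapor: z₂ = (0.7689, 0.2311).
Drum 2:
Let ψ₂ = V/F and solve Σ zᵢ(Kᵢ−1)/(1+ψ₂(Kᵢ−1)) = 0.
Check two-phase: ΣzᵢKᵢ = 1.194 > 1 and Σzᵢ/Kᵢ = 1.616 > 1, so g(0) = 0.194 > 0 and g(1) = -0.616 < 0.
Binary case is linear: z₁(K₁−1)(1+ψ₂(K₂−1)) + z₂(K₂−1)(1+ψ₂(K₁−1)) = 0
⇒ ψ₂ = [z₁(K₁−1)+z₂(K₂−1)] / [−(K₁−1)(K₂−1)] = 0.1942/0.3871 = 0.502
  A: x = 0.617, y = 0.920
  B: x = 0.383, y = 0.080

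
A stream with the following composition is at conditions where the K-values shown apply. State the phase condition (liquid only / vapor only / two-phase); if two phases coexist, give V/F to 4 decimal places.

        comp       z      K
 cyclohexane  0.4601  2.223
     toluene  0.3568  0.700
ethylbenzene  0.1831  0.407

two-phase, V/F = 0.6589

ΣzᵢKᵢ = 1.3471; Σzᵢ/Kᵢ = 1.1666.
Both exceed 1, so a two-phase solution exists.
Rachford–Rice: g(ψ) = Σ zᵢ(Kᵢ−1)/(1+ψ(Kᵢ−1)) = 0.
Newton–Raphson from ψ = 0.5:
  ψ = 0.5000: g = 0.06891, g' = -0.4395 → ψ = 0.6568
  ψ = 0.6568: g = 0.00090, g' = -0.4342 → ψ = 0.6589
Converged at ψ = 0.6589.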